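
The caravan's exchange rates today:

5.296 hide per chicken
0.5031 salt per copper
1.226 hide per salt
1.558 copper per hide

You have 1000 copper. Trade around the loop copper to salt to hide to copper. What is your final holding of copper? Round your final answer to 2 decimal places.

960.98

1000 copper × 0.5031 = 503.1 salt
503.1 salt × 1.226 = 616.8006 hide
616.8006 hide × 1.558 = 960.9753348 copper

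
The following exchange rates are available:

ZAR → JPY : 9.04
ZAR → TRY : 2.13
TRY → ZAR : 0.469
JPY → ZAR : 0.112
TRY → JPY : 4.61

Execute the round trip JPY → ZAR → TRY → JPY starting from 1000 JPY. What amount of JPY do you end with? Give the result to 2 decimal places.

1000 JPY × 0.112 = 112 ZAR
112 ZAR × 2.13 = 238.56 TRY
238.56 TRY × 4.61 = 1099.7616 JPY

1099.76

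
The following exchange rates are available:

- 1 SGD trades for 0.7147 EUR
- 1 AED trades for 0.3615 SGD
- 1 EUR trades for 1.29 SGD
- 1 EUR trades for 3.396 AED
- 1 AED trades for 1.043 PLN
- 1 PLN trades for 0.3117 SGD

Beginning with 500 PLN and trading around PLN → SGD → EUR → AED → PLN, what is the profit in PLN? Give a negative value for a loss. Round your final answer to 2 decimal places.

500 PLN × 0.3117 = 155.85 SGD
155.85 SGD × 0.7147 = 111.385995 EUR
111.385995 EUR × 3.396 = 378.26683902 AED
378.26683902 AED × 1.043 = 394.53231309786 PLN
Net change: 394.53231309786 − 500 = -105.46768690214 PLN

-105.47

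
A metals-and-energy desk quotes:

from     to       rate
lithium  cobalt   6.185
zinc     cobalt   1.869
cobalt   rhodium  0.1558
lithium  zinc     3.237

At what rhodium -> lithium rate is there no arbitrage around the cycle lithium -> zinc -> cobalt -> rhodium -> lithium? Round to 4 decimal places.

1.0609

Known legs of the cycle: 3.237 × 1.869 × 0.1558 = 0.9425826774
For no arbitrage the full-cycle product must be 1, so the missing rate is 1 / 0.9425826774 ≈ 1.060915.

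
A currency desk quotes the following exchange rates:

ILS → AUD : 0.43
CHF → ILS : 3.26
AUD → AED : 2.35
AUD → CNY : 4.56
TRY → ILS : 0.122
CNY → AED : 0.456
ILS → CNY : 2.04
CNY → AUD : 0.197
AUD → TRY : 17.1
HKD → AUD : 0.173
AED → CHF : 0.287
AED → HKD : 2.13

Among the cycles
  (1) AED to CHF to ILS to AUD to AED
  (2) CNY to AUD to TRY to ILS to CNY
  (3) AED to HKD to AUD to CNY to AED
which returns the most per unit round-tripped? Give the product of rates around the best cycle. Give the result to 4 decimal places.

(1) 0.287 × 3.26 × 0.43 × 2.35 = 0.94544
(2) 0.197 × 17.1 × 0.122 × 2.04 = 0.83840
(3) 2.13 × 0.173 × 4.56 × 0.456 = 0.76622
Highest is cycle (1) at 0.9454 (≤1, no arbitrage).

0.9454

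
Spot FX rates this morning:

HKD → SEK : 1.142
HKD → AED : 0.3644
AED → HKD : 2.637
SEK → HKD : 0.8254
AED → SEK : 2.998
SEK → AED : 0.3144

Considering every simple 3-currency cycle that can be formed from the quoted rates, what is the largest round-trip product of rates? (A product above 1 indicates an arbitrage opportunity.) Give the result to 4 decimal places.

0.9468

SEK→AED→HKD→SEK: 0.3144 × 2.637 × 1.142 = 0.94680
SEK→HKD→AED→SEK: 0.8254 × 0.3644 × 2.998 = 0.90173
Maximum is SEK→AED→HKD→SEK at 0.9468; no arbitrage — every cycle loses value.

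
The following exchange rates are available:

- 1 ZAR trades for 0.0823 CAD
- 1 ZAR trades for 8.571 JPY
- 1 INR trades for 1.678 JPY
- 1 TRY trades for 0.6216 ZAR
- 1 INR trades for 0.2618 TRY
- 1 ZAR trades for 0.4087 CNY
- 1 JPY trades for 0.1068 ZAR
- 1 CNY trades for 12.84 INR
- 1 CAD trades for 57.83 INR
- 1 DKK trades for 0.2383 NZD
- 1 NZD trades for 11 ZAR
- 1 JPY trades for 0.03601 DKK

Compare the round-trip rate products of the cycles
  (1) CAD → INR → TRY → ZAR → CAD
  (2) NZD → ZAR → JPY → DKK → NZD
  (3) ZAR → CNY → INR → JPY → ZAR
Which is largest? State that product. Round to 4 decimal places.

(1) 57.83 × 0.2618 × 0.6216 × 0.0823 = 0.77452
(2) 11 × 8.571 × 0.03601 × 0.2383 = 0.80904
(3) 0.4087 × 12.84 × 1.678 × 0.1068 = 0.94044
Highest is cycle (3) at 0.9404 (≤1, no arbitrage).

0.9404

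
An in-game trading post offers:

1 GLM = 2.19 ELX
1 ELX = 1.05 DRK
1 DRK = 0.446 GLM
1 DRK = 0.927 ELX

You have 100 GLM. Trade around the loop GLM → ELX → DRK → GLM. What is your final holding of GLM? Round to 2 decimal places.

100 GLM × 2.19 = 219 ELX
219 ELX × 1.05 = 229.95 DRK
229.95 DRK × 0.446 = 102.5577 GLM

102.56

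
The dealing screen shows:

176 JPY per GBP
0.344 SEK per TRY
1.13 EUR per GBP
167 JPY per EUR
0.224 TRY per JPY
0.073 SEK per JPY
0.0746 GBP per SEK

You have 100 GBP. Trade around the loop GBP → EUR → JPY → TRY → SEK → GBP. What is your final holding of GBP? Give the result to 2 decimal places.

108.48

100 GBP × 1.13 = 113 EUR
113 EUR × 167 = 18871 JPY
18871 JPY × 0.224 = 4227.104 TRY
4227.104 TRY × 0.344 = 1454.123776 SEK
1454.123776 SEK × 0.0746 = 108.4776336896 GBP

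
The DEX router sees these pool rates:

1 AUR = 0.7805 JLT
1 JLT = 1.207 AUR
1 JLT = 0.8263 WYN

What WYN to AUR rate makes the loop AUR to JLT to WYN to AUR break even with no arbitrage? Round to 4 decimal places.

Known legs of the cycle: 0.7805 × 0.8263 = 0.64492715
For no arbitrage the full-cycle product must be 1, so the missing rate is 1 / 0.64492715 ≈ 1.550563.

1.5506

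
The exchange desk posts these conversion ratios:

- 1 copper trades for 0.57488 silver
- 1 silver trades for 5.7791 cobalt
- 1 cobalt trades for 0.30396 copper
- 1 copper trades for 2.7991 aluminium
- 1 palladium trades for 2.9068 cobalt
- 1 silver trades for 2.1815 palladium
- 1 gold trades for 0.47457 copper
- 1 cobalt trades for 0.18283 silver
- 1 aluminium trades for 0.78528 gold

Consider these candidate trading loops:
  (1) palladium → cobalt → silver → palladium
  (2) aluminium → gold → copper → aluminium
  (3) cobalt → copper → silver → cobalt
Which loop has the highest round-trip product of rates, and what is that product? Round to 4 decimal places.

(1) 2.9068 × 0.18283 × 2.1815 = 1.15936
(2) 0.78528 × 0.47457 × 2.7991 = 1.04314
(3) 0.30396 × 0.57488 × 5.7791 = 1.00984
Highest is cycle (1) at 1.1594 (>1, arbitrage).

1.1594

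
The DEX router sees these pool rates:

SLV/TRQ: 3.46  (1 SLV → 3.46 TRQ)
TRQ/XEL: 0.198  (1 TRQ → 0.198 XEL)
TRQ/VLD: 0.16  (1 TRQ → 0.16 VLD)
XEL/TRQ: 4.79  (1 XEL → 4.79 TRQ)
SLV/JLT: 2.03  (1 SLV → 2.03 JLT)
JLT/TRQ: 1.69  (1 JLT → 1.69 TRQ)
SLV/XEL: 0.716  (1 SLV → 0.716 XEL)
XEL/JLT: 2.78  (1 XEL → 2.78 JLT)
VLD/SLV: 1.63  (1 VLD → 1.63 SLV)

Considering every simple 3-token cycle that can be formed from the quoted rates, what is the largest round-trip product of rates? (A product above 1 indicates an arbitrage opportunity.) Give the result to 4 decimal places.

0.9302

XEL→JLT→TRQ→XEL: 2.78 × 1.69 × 0.198 = 0.93024
SLV→TRQ→VLD→SLV: 3.46 × 0.16 × 1.63 = 0.90237
Maximum is XEL→JLT→TRQ→XEL at 0.9302; no arbitrage — every cycle loses value.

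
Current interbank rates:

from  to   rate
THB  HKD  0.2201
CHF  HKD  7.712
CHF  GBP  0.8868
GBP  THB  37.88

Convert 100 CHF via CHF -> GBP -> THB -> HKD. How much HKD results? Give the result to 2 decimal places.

739.36

100 CHF × 0.8868 = 88.68 GBP
88.68 GBP × 37.88 = 3359.1984 THB
3359.1984 THB × 0.2201 = 739.35956784 HKD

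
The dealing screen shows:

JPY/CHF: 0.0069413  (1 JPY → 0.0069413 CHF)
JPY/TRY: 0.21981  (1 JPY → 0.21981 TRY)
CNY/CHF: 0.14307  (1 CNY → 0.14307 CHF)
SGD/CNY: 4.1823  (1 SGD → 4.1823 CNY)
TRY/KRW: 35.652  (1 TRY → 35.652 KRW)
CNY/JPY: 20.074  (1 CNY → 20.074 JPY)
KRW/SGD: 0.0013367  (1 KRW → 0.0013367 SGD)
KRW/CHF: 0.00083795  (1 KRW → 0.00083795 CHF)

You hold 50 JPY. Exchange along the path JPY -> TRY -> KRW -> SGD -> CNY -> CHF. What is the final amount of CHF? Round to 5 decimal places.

0.31340

50 JPY × 0.21981 = 10.9905 TRY
10.9905 TRY × 35.652 = 391.833306 KRW
391.833306 KRW × 0.0013367 = 0.5237635801302 SGD
0.5237635801302 SGD × 4.1823 = 2.19053642117853546 CNY
2.19053642117853546 CNY × 0.14307 = 0.3134000457780130682622 CHF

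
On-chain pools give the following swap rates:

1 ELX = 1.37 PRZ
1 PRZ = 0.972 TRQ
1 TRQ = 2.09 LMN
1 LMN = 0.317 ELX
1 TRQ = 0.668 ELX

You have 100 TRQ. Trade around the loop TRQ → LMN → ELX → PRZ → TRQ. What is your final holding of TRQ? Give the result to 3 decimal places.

100 TRQ × 2.09 = 209 LMN
209 LMN × 0.317 = 66.253 ELX
66.253 ELX × 1.37 = 90.76661 PRZ
90.76661 PRZ × 0.972 = 88.22514492 TRQ

88.225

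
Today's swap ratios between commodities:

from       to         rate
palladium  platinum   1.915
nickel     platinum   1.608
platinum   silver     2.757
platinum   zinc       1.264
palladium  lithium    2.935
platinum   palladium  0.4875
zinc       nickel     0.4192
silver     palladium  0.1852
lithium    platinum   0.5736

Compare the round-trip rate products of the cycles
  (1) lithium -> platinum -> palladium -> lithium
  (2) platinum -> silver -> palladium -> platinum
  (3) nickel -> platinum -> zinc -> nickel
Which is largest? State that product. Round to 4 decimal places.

(1) 0.5736 × 0.4875 × 2.935 = 0.82071
(2) 2.757 × 0.1852 × 1.915 = 0.97779
(3) 1.608 × 1.264 × 0.4192 = 0.85203
Highest is cycle (2) at 0.9778 (≤1, no arbitrage).

0.9778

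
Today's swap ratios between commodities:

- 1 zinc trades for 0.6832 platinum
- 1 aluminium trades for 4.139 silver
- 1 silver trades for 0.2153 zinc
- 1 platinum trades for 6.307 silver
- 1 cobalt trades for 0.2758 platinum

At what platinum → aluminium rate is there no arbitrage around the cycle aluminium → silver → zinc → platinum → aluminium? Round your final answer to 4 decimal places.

Known legs of the cycle: 4.139 × 0.2153 × 0.6832 = 0.60881776144
For no arbitrage the full-cycle product must be 1, so the missing rate is 1 / 0.60881776144 ≈ 1.642528.

1.6425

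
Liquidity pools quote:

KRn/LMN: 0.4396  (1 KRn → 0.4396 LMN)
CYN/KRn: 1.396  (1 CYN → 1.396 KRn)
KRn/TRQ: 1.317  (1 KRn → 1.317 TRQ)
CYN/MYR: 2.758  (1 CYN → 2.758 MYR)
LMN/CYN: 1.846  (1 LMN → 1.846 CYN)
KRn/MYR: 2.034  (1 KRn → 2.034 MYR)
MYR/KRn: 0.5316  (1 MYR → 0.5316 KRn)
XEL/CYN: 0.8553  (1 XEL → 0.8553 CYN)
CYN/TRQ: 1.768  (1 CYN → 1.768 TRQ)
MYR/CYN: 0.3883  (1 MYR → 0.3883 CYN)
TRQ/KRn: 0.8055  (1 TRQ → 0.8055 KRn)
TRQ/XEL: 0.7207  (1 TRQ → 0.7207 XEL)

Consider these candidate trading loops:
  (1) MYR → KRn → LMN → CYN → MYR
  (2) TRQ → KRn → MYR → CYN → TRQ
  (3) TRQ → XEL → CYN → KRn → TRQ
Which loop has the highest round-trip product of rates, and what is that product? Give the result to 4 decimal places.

(1) 0.5316 × 0.4396 × 1.846 × 2.758 = 1.18979
(2) 0.8055 × 2.034 × 0.3883 × 1.768 = 1.12478
(3) 0.7207 × 0.8553 × 1.396 × 1.317 = 1.13330
Highest is cycle (1) at 1.1898 (>1, arbitrage).

1.1898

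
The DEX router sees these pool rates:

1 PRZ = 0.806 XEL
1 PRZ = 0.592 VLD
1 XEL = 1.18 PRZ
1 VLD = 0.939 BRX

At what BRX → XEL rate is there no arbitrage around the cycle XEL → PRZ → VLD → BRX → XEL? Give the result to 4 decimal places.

1.5245

Known legs of the cycle: 1.18 × 0.592 × 0.939 = 0.65594784
For no arbitrage the full-cycle product must be 1, so the missing rate is 1 / 0.65594784 ≈ 1.524511.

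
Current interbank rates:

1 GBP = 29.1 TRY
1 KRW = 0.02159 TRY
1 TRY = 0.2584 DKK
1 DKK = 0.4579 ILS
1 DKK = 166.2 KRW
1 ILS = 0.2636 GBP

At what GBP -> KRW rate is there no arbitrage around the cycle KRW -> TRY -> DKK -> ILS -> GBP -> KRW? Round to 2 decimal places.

Known legs of the cycle: 0.02159 × 0.2584 × 0.4579 × 0.2636 = 0.00067338153160864
For no arbitrage the full-cycle product must be 1, so the missing rate is 1 / 0.00067338153160864 ≈ 1485.0422.

1485.04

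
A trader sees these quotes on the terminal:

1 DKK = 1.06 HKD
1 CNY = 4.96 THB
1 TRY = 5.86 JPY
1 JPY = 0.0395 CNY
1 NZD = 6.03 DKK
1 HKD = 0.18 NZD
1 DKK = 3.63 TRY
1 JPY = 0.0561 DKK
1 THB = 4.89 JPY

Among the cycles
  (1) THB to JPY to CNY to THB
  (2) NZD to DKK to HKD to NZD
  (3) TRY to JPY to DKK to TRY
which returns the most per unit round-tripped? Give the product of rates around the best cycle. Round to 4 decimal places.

1.1933

(1) 4.89 × 0.0395 × 4.96 = 0.95805
(2) 6.03 × 1.06 × 0.18 = 1.15052
(3) 5.86 × 0.0561 × 3.63 = 1.19335
Highest is cycle (3) at 1.1933 (>1, arbitrage).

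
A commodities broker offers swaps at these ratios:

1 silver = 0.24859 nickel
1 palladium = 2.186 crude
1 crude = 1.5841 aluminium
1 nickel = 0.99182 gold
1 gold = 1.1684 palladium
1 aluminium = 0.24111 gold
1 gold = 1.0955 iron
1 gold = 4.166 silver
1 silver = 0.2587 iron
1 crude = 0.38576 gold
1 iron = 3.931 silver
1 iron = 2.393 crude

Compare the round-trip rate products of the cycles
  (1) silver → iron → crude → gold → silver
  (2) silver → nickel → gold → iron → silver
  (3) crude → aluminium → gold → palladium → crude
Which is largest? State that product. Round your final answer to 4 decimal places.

(1) 0.2587 × 2.393 × 0.38576 × 4.166 = 0.99489
(2) 0.24859 × 0.99182 × 1.0955 × 3.931 = 1.06177
(3) 1.5841 × 0.24111 × 1.1684 × 2.186 = 0.97553
Highest is cycle (2) at 1.0618 (>1, arbitrage).

1.0618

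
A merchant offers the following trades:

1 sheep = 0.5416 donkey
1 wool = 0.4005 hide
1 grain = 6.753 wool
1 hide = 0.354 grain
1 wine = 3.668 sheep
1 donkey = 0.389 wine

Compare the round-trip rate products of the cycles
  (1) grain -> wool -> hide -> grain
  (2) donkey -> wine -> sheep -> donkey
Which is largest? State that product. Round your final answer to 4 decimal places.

(1) 6.753 × 0.4005 × 0.354 = 0.95742
(2) 0.389 × 3.668 × 0.5416 = 0.77278
Highest is cycle (1) at 0.9574 (≤1, no arbitrage).

0.9574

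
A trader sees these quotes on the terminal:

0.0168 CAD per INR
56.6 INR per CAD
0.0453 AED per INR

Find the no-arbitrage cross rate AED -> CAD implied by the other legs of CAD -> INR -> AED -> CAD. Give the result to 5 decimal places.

0.39002

Known legs of the cycle: 56.6 × 0.0453 = 2.56398
For no arbitrage the full-cycle product must be 1, so the missing rate is 1 / 2.56398 ≈ 0.3900186.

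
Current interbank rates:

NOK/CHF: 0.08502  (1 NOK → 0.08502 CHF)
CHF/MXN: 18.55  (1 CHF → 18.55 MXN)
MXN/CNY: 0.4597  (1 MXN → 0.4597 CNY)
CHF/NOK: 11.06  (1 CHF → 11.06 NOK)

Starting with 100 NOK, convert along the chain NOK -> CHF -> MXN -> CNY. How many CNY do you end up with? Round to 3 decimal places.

72.500

100 NOK × 0.08502 = 8.502 CHF
8.502 CHF × 18.55 = 157.7121 MXN
157.7121 MXN × 0.4597 = 72.50025237 CNY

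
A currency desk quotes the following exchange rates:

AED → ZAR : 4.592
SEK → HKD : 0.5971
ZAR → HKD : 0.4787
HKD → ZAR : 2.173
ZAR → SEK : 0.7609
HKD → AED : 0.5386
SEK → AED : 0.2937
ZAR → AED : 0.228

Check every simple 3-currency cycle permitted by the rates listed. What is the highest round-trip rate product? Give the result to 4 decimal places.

1.1839

ZAR→HKD→AED→ZAR: 0.4787 × 0.5386 × 4.592 = 1.18395
ZAR→SEK→AED→ZAR: 0.7609 × 0.2937 × 4.592 = 1.02620
ZAR→SEK→HKD→ZAR: 0.7609 × 0.5971 × 2.173 = 0.98727
Maximum is ZAR→HKD→AED→ZAR at 1.1839; arbitrage exists.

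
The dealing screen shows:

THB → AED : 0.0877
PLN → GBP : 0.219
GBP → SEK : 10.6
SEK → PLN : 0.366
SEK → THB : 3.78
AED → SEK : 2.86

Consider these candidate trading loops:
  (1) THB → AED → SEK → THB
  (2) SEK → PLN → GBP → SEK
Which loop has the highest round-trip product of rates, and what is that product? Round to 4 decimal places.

0.9481

(1) 0.0877 × 2.86 × 3.78 = 0.94811
(2) 0.366 × 0.219 × 10.6 = 0.84963
Highest is cycle (1) at 0.9481 (≤1, no arbitrage).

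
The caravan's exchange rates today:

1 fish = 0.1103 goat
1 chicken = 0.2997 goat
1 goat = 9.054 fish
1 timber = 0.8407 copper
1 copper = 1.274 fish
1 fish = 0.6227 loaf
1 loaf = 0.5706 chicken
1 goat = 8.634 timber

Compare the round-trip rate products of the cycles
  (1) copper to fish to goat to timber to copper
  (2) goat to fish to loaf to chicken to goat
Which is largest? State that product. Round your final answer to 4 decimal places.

(1) 1.274 × 0.1103 × 8.634 × 0.8407 = 1.01999
(2) 9.054 × 0.6227 × 0.5706 × 0.2997 = 0.96414
Highest is cycle (1) at 1.0200 (>1, arbitrage).

1.0200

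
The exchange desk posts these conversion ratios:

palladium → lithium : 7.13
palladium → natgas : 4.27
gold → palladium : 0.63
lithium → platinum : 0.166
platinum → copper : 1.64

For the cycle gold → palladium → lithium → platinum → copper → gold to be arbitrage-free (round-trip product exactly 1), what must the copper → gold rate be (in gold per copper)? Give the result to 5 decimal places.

Known legs of the cycle: 0.63 × 7.13 × 0.166 × 1.64 = 1.222874856
For no arbitrage the full-cycle product must be 1, so the missing rate is 1 / 1.222874856 ≈ 0.8177452.

0.81775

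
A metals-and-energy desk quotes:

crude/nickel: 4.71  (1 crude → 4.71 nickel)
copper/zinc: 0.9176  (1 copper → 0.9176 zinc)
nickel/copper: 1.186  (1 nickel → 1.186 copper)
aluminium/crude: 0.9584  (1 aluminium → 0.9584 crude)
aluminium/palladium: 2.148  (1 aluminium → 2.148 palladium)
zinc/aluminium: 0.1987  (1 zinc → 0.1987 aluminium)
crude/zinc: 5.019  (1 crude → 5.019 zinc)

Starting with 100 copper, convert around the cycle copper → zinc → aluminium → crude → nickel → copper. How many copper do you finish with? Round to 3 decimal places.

97.612

100 copper × 0.9176 = 91.76 zinc
91.76 zinc × 0.1987 = 18.232712 aluminium
18.232712 aluminium × 0.9584 = 17.4742311808 crude
17.4742311808 crude × 4.71 = 82.303628861568 nickel
82.303628861568 nickel × 1.186 = 97.612103829819648 copper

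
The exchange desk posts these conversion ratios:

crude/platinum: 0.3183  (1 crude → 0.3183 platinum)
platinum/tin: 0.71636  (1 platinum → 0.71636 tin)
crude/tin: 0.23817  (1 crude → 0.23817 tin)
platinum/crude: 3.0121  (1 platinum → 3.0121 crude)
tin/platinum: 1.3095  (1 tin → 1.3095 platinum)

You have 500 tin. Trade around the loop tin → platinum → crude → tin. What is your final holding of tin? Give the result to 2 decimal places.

469.71

500 tin × 1.3095 = 654.75 platinum
654.75 platinum × 3.0121 = 1972.172475 crude
1972.172475 crude × 0.23817 = 469.71231837075 tin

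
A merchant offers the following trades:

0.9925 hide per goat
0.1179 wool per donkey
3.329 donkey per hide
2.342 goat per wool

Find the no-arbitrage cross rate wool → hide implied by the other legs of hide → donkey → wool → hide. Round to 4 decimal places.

Known legs of the cycle: 3.329 × 0.1179 = 0.3924891
For no arbitrage the full-cycle product must be 1, so the missing rate is 1 / 0.3924891 ≈ 2.547841.

2.5478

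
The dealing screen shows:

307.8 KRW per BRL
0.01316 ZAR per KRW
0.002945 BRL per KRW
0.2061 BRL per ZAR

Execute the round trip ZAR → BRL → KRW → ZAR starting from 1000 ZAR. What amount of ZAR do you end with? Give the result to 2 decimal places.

1000 ZAR × 0.2061 = 206.1 BRL
206.1 BRL × 307.8 = 63437.58 KRW
63437.58 KRW × 0.01316 = 834.8385528 ZAR

834.84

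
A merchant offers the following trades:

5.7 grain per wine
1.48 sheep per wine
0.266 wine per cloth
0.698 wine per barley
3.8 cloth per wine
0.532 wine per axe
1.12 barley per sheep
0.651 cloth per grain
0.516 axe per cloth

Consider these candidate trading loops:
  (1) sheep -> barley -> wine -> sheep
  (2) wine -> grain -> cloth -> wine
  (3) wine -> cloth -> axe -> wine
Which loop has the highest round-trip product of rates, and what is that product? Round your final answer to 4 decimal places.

(1) 1.12 × 0.698 × 1.48 = 1.15700
(2) 5.7 × 0.651 × 0.266 = 0.98705
(3) 3.8 × 0.516 × 0.532 = 1.04315
Highest is cycle (1) at 1.1570 (>1, arbitrage).

1.1570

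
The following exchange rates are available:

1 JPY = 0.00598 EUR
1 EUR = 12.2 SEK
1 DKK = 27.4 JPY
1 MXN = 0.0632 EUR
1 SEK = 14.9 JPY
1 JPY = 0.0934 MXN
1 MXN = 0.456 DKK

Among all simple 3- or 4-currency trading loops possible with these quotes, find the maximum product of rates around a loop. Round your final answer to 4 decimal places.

1.1670

MXN→DKK→JPY→MXN: 0.456 × 27.4 × 0.0934 = 1.16698
SEK→JPY→EUR→SEK: 14.9 × 0.00598 × 12.2 = 1.08704
MXN→EUR→SEK→JPY→MXN: 0.0632 × 12.2 × 14.9 × 0.0934 = 1.07303
Maximum is MXN→DKK→JPY→MXN at 1.1670; arbitrage exists.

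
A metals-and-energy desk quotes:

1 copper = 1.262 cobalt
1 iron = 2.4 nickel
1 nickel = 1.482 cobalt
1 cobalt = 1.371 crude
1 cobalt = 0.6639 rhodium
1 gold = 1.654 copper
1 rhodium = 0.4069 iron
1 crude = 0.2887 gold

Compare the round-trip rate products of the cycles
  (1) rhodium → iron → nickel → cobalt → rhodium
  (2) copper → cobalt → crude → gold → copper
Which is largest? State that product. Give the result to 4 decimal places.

0.9608

(1) 0.4069 × 2.4 × 1.482 × 0.6639 = 0.96084
(2) 1.262 × 1.371 × 0.2887 × 1.654 = 0.82619
Highest is cycle (1) at 0.9608 (≤1, no arbitrage).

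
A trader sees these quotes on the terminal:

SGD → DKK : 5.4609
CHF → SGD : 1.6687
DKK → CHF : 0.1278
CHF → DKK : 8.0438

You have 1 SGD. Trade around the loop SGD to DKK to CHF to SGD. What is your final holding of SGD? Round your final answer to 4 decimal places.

1 SGD × 5.4609 = 5.4609 DKK
5.4609 DKK × 0.1278 = 0.69790302 CHF
0.69790302 CHF × 1.6687 = 1.164590769474 SGD

1.1646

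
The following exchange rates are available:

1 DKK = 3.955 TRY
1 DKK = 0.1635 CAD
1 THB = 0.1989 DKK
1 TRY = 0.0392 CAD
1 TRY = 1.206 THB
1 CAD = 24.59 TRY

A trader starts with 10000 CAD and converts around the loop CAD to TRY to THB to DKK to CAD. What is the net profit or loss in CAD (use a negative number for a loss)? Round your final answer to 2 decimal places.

10000 CAD × 24.59 = 245900 TRY
245900 TRY × 1.206 = 296555.4 THB
296555.4 THB × 0.1989 = 58984.86906 DKK
58984.86906 DKK × 0.1635 = 9644.02609131 CAD
Net change: 9644.02609131 − 10000 = -355.97390869 CAD

-355.97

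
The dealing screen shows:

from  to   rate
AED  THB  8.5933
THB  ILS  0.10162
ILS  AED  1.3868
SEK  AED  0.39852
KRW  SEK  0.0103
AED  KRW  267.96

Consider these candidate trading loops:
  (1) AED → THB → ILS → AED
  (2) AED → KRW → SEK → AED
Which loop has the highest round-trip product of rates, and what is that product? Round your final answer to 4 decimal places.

1.2110

(1) 8.5933 × 0.10162 × 1.3868 = 1.21102
(2) 267.96 × 0.0103 × 0.39852 = 1.09991
Highest is cycle (1) at 1.2110 (>1, arbitrage).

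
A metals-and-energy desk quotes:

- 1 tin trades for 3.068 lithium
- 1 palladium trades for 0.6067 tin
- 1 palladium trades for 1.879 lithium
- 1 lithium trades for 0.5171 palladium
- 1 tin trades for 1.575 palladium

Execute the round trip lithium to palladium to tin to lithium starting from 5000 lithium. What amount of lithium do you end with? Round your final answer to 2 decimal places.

5000 lithium × 0.5171 = 2585.5 palladium
2585.5 palladium × 0.6067 = 1568.62285 tin
1568.62285 tin × 3.068 = 4812.5349038 lithium

4812.53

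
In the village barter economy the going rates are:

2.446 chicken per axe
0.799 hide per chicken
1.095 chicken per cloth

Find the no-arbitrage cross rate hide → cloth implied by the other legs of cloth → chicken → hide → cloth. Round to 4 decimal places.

1.1430

Known legs of the cycle: 1.095 × 0.799 = 0.874905
For no arbitrage the full-cycle product must be 1, so the missing rate is 1 / 0.874905 ≈ 1.142981.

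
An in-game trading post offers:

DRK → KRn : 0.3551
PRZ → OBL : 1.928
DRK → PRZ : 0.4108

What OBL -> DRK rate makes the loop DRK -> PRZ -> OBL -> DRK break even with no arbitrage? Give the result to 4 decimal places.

Known legs of the cycle: 0.4108 × 1.928 = 0.7920224
For no arbitrage the full-cycle product must be 1, so the missing rate is 1 / 0.7920224 ≈ 1.262591.

1.2626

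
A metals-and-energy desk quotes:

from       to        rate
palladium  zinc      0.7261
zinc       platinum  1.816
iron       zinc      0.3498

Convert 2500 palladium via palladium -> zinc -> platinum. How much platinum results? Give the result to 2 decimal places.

3296.49

2500 palladium × 0.7261 = 1815.25 zinc
1815.25 zinc × 1.816 = 3296.494 platinum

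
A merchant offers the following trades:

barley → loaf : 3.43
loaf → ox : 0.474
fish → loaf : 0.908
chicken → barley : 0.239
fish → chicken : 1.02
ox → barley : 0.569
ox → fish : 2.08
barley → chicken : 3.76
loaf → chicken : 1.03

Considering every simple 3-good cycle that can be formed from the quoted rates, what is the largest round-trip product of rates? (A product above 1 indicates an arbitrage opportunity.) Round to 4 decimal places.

0.9251

barley→loaf→ox→barley: 3.43 × 0.474 × 0.569 = 0.92509
fish→loaf→ox→fish: 0.908 × 0.474 × 2.08 = 0.89522
chicken→barley→loaf→chicken: 0.239 × 3.43 × 1.03 = 0.84436
Maximum is barley→loaf→ox→barley at 0.9251; no arbitrage — every cycle loses value.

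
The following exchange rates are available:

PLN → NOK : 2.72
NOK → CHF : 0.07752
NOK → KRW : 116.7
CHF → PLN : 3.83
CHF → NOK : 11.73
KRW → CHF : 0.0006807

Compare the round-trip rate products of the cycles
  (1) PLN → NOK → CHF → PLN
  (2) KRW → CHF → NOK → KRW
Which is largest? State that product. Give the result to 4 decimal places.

0.9318

(1) 2.72 × 0.07752 × 3.83 = 0.80757
(2) 0.0006807 × 11.73 × 116.7 = 0.93180
Highest is cycle (2) at 0.9318 (≤1, no arbitrage).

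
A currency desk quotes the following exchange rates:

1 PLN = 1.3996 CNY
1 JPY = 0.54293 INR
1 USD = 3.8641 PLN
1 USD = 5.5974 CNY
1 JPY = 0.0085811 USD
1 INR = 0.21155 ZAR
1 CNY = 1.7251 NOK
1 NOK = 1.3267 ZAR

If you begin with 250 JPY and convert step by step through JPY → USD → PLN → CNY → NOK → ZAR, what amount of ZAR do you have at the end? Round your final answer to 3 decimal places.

26.554

250 JPY × 0.0085811 = 2.145275 USD
2.145275 USD × 3.8641 = 8.2895571275 PLN
8.2895571275 PLN × 1.3996 = 11.602064155649 CNY
11.602064155649 CNY × 1.7251 = 20.0147208749100899 NOK
20.0147208749100899 NOK × 1.3267 = 26.55353018474321627033 ZAR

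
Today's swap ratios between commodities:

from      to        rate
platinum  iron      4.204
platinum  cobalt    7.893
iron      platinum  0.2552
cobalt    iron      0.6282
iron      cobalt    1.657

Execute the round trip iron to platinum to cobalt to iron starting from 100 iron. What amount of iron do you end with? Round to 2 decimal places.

100 iron × 0.2552 = 25.52 platinum
25.52 platinum × 7.893 = 201.42936 cobalt
201.42936 cobalt × 0.6282 = 126.537923952 iron

126.54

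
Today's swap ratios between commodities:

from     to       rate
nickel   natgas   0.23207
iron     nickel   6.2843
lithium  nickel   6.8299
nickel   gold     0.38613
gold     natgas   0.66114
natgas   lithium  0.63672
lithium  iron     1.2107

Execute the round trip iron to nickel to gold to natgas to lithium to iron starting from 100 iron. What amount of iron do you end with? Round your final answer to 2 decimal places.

123.67

100 iron × 6.2843 = 628.43 nickel
628.43 nickel × 0.38613 = 242.6556759 gold
242.6556759 gold × 0.66114 = 160.429373564526 natgas
160.429373564526 natgas × 0.63672 = 102.14859073600499472 lithium
102.14859073600499472 lithium × 1.2107 = 123.671298804081247107504 iron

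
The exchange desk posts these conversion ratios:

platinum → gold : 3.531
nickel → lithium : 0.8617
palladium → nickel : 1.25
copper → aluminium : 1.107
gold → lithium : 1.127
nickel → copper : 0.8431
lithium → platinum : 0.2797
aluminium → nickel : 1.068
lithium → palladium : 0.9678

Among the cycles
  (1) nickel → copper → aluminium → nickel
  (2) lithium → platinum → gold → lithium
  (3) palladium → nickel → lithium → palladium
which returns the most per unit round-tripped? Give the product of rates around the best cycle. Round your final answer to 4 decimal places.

(1) 0.8431 × 1.107 × 1.068 = 0.99678
(2) 0.2797 × 3.531 × 1.127 = 1.11305
(3) 1.25 × 0.8617 × 0.9678 = 1.04244
Highest is cycle (2) at 1.1130 (>1, arbitrage).

1.1130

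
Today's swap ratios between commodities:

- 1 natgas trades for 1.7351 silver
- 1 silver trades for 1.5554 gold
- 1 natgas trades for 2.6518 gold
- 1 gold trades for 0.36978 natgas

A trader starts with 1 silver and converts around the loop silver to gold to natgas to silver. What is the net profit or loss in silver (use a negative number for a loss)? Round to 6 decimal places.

-0.002047

1 silver × 1.5554 = 1.5554 gold
1.5554 gold × 0.36978 = 0.575155812 natgas
0.575155812 natgas × 1.7351 = 0.9979528494012 silver
Net change: 0.9979528494012 − 1 = -0.0020471505988 silver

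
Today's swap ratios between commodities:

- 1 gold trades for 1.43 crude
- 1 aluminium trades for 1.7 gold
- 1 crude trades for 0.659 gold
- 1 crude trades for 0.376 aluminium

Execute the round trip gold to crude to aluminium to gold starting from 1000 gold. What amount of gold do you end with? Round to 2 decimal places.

1000 gold × 1.43 = 1430 crude
1430 crude × 0.376 = 537.68 aluminium
537.68 aluminium × 1.7 = 914.056 gold

914.06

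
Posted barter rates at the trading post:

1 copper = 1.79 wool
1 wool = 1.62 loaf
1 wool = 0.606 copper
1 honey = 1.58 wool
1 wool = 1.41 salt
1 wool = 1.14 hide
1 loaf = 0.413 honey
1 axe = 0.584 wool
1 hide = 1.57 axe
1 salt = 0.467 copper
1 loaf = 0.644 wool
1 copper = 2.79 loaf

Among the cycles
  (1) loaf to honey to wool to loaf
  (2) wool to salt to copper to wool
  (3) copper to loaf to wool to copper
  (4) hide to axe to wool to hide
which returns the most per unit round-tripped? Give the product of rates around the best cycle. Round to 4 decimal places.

1.1787

(1) 0.413 × 1.58 × 1.62 = 1.05711
(2) 1.41 × 0.467 × 1.79 = 1.17866
(3) 2.79 × 0.644 × 0.606 = 1.08884
(4) 1.57 × 0.584 × 1.14 = 1.04524
Highest is cycle (2) at 1.1787 (>1, arbitrage).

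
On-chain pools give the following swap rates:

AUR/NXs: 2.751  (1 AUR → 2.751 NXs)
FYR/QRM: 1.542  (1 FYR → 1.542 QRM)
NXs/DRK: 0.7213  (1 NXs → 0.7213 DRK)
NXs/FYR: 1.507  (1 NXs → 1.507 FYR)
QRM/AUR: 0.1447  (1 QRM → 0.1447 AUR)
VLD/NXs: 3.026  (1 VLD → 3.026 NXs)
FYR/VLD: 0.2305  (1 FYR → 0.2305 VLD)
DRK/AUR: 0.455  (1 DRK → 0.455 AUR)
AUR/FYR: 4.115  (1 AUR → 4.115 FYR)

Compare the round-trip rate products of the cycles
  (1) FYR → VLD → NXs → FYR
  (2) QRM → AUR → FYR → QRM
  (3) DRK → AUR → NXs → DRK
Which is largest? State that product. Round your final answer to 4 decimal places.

(1) 0.2305 × 3.026 × 1.507 = 1.05112
(2) 0.1447 × 4.115 × 1.542 = 0.91817
(3) 0.455 × 2.751 × 0.7213 = 0.90285
Highest is cycle (1) at 1.0511 (>1, arbitrage).

1.0511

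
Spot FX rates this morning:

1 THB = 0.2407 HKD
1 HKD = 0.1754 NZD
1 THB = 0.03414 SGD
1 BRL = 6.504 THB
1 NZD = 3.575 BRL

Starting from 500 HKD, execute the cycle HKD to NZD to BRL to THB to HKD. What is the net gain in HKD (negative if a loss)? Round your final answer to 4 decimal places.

-9.1687

500 HKD × 0.1754 = 87.7 NZD
87.7 NZD × 3.575 = 313.5275 BRL
313.5275 BRL × 6.504 = 2039.18286 THB
2039.18286 THB × 0.2407 = 490.831314402 HKD
Net change: 490.831314402 − 500 = -9.168685598 HKD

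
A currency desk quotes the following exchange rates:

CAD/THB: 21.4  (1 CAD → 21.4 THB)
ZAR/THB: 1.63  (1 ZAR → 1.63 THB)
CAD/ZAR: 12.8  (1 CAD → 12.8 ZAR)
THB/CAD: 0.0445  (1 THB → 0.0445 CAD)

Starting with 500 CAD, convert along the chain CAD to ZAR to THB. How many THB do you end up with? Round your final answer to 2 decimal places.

500 CAD × 12.8 = 6400 ZAR
6400 ZAR × 1.63 = 10432 THB

10432.00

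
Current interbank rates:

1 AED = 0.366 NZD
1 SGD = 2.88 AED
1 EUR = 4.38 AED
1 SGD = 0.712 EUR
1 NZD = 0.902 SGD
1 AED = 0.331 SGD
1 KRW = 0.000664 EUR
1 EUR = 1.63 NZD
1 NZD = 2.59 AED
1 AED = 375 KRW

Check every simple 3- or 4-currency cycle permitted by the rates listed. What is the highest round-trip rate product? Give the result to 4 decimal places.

KRW→EUR→AED→KRW: 0.000664 × 4.38 × 375 = 1.09062
KRW→EUR→NZD→AED→KRW: 0.000664 × 1.63 × 2.59 × 375 = 1.05120
SGD→EUR→NZD→SGD: 0.712 × 1.63 × 0.902 = 1.04683
SGD→EUR→AED→SGD: 0.712 × 4.38 × 0.331 = 1.03224
SGD→EUR→AED→NZD→SGD: 0.712 × 4.38 × 0.366 × 0.902 = 1.02954
SGD→EUR→NZD→AED→SGD: 0.712 × 1.63 × 2.59 × 0.331 = 0.99494
SGD→AED→NZD→SGD: 2.88 × 0.366 × 0.902 = 0.95078
Maximum is KRW→EUR→AED→KRW at 1.0906; arbitrage exists.

1.0906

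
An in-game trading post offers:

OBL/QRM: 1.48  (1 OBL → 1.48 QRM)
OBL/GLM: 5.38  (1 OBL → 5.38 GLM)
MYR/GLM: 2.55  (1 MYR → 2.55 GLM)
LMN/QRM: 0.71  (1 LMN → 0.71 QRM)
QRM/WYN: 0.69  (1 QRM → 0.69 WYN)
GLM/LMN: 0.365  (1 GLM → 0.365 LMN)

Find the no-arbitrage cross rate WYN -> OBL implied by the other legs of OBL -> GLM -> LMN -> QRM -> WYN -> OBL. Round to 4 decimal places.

1.0395

Known legs of the cycle: 5.38 × 0.365 × 0.71 × 0.69 = 0.96201663
For no arbitrage the full-cycle product must be 1, so the missing rate is 1 / 0.96201663 ≈ 1.039483.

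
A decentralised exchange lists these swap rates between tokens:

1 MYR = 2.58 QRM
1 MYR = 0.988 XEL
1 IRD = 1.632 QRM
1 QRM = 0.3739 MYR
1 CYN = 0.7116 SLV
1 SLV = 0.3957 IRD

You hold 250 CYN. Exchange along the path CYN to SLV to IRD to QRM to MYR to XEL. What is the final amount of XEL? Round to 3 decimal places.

250 CYN × 0.7116 = 177.9 SLV
177.9 SLV × 0.3957 = 70.39503 IRD
70.39503 IRD × 1.632 = 114.88468896 QRM
114.88468896 QRM × 0.3739 = 42.955385202144 MYR
42.955385202144 MYR × 0.988 = 42.439920579718272 XEL

42.440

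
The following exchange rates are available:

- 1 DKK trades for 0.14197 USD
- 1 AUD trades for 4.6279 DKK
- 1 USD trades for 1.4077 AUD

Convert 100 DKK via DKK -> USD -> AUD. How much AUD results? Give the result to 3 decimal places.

19.985

100 DKK × 0.14197 = 14.197 USD
14.197 USD × 1.4077 = 19.9851169 AUD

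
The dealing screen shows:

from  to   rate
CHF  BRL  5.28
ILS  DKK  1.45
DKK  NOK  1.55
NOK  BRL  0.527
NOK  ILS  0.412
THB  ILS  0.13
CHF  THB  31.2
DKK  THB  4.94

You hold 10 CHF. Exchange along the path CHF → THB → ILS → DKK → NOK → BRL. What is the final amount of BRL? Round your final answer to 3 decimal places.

10 CHF × 31.2 = 312 THB
312 THB × 0.13 = 40.56 ILS
40.56 ILS × 1.45 = 58.812 DKK
58.812 DKK × 1.55 = 91.1586 NOK
91.1586 NOK × 0.527 = 48.0405822 BRL

48.041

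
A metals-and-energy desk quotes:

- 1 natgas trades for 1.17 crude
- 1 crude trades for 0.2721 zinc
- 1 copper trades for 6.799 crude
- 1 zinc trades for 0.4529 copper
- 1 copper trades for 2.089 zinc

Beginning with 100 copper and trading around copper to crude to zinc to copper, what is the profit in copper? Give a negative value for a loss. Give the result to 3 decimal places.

-16.213

100 copper × 6.799 = 679.9 crude
679.9 crude × 0.2721 = 185.00079 zinc
185.00079 zinc × 0.4529 = 83.786857791 copper
Net change: 83.786857791 − 100 = -16.213142209 copper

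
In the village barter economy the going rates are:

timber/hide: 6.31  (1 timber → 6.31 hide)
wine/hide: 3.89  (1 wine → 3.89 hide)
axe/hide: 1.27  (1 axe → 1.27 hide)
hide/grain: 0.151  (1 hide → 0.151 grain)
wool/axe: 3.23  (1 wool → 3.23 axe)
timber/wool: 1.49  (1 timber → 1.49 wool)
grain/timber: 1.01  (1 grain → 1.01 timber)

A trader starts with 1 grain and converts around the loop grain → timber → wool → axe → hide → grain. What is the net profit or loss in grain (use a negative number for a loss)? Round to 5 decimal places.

-0.06784

1 grain × 1.01 = 1.01 timber
1.01 timber × 1.49 = 1.5049 wool
1.5049 wool × 3.23 = 4.860827 axe
4.860827 axe × 1.27 = 6.17325029 hide
6.17325029 hide × 0.151 = 0.93216079379 grain
Net change: 0.93216079379 − 1 = -0.06783920621 grain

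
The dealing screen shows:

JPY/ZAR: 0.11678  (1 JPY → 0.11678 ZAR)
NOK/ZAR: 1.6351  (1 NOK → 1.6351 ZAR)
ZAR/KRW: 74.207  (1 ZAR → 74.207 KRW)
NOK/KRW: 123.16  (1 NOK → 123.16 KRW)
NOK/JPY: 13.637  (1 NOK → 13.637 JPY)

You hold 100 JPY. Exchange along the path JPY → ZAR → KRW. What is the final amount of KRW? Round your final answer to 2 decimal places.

100 JPY × 0.11678 = 11.678 ZAR
11.678 ZAR × 74.207 = 866.589346 KRW

866.59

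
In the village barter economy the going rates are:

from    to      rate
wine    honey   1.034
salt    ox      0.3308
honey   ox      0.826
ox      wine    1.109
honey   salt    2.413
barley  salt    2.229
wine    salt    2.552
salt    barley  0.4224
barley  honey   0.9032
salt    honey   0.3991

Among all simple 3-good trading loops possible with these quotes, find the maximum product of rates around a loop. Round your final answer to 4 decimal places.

0.9472

wine→honey→ox→wine: 1.034 × 0.826 × 1.109 = 0.94718
wine→salt→ox→wine: 2.552 × 0.3308 × 1.109 = 0.93622
barley→honey→salt→barley: 0.9032 × 2.413 × 0.4224 = 0.92059
Maximum is wine→honey→ox→wine at 0.9472; no arbitrage — every cycle loses value.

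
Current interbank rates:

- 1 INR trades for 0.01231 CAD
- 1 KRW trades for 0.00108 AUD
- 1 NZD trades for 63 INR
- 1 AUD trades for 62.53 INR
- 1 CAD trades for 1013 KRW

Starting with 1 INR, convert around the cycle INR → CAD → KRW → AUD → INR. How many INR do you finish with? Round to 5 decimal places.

0.84213

1 INR × 0.01231 = 0.01231 CAD
0.01231 CAD × 1013 = 12.47003 KRW
12.47003 KRW × 0.00108 = 0.0134676324 AUD
0.0134676324 AUD × 62.53 = 0.842131053972 INR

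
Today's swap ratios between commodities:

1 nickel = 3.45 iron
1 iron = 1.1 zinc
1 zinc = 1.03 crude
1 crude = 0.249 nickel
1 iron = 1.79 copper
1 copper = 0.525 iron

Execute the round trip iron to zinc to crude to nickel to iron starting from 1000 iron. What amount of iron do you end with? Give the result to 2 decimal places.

973.30

1000 iron × 1.1 = 1100 zinc
1100 zinc × 1.03 = 1133 crude
1133 crude × 0.249 = 282.117 nickel
282.117 nickel × 3.45 = 973.30365 iron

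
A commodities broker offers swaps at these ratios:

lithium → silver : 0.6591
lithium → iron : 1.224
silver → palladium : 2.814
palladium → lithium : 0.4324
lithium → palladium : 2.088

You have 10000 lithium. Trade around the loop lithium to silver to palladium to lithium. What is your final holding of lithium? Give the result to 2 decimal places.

8019.75

10000 lithium × 0.6591 = 6591 silver
6591 silver × 2.814 = 18547.074 palladium
18547.074 palladium × 0.4324 = 8019.7547976 lithium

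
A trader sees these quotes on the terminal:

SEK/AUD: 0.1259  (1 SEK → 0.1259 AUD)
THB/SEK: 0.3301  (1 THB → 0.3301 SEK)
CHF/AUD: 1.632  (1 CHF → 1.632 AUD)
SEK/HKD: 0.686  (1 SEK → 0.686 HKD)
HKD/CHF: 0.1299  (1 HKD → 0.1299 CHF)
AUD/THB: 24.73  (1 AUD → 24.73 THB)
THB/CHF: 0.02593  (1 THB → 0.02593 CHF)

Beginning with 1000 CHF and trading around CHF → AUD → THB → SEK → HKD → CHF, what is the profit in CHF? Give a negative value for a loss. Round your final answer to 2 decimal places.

187.20

1000 CHF × 1.632 = 1632 AUD
1632 AUD × 24.73 = 40359.36 THB
40359.36 THB × 0.3301 = 13322.624736 SEK
13322.624736 SEK × 0.686 = 9139.320568896 HKD
9139.320568896 HKD × 0.1299 = 1187.1977418995904 CHF
Net change: 1187.1977418995904 − 1000 = 187.1977418995904 CHF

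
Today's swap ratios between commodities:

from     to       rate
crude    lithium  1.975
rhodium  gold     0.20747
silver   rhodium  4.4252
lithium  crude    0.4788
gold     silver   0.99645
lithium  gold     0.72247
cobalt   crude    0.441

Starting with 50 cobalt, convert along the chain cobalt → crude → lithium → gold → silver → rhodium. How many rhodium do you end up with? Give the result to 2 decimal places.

50 cobalt × 0.441 = 22.05 crude
22.05 crude × 1.975 = 43.54875 lithium
43.54875 lithium × 0.72247 = 31.4626654125 gold
31.4626654125 gold × 0.99645 = 31.350972950285625 silver
31.350972950285625 silver × 4.4252 = 138.73432549960394775 rhodium

138.73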